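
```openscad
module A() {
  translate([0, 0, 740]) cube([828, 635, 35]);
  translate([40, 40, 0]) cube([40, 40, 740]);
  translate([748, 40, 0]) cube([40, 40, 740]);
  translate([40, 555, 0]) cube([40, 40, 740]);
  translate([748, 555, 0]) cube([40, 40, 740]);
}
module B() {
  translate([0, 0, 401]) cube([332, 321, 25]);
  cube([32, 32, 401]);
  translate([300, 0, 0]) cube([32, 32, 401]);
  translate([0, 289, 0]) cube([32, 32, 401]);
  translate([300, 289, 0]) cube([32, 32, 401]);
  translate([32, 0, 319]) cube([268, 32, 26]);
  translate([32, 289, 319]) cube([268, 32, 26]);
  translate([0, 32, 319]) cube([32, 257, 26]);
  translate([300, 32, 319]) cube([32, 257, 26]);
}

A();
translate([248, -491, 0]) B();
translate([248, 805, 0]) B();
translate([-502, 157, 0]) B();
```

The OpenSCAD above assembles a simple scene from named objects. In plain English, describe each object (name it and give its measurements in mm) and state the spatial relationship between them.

A is a table with a 828×635 mm rectangular top, 35 mm thick, top surface at z = 775 mm, supported by four 40×40 mm square legs, each inset 40 mm from the nearest pair of top edges, running from the floor.

B is a simple wooden stool: a rectangular seat 332 mm (x) by 321 mm (y), 25 mm thick, top face at z = 426 mm, on four square legs, each 32×32 mm in cross-section. The legs rest on z = 0, each flush with a corner of the seat. Four stretchers, 32 mm wide and 26 mm tall, connect adjacent legs with their undersides at z = 319 mm, each running between the inner faces of the legs it joins and aligned with the legs' outer faces on the other axis.

Three stools sit around the table at the −y, +y, −x sides.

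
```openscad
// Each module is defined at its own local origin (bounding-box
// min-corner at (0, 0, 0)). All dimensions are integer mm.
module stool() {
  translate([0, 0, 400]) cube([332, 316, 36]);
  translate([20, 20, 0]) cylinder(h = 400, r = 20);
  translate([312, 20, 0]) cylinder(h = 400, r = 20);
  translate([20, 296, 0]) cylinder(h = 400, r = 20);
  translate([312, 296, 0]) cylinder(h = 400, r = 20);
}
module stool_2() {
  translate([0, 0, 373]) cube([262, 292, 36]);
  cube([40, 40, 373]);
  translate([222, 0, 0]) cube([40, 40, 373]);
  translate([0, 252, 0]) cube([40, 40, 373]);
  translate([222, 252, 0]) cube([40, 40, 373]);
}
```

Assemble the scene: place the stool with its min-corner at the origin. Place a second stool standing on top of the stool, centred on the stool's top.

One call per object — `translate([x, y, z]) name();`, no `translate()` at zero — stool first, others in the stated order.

stool();
translate([35, 12, 436]) stool_2();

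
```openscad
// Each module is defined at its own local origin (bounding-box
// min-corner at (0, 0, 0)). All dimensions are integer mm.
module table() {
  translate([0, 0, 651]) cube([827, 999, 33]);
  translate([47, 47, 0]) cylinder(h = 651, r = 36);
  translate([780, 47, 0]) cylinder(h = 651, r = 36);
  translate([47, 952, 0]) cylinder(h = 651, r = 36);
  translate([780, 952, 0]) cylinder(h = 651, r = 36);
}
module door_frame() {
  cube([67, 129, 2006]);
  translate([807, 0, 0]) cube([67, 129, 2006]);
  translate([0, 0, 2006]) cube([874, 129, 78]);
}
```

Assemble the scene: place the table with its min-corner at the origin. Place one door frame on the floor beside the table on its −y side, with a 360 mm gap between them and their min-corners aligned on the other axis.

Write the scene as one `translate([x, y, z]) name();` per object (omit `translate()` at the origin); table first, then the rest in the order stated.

table();
translate([0, -489, 0]) door_frame();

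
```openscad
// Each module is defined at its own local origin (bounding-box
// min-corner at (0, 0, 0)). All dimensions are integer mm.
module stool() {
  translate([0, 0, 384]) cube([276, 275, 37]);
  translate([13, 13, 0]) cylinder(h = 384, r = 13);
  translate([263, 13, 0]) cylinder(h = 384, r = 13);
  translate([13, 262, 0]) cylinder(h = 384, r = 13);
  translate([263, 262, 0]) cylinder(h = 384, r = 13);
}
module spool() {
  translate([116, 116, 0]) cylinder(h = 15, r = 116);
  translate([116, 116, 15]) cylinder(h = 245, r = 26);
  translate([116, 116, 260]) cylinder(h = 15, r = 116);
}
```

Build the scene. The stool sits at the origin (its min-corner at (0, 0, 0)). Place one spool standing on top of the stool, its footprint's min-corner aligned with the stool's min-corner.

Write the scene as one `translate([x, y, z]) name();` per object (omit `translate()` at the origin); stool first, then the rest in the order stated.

stool();
translate([0, 0, 421]) spool();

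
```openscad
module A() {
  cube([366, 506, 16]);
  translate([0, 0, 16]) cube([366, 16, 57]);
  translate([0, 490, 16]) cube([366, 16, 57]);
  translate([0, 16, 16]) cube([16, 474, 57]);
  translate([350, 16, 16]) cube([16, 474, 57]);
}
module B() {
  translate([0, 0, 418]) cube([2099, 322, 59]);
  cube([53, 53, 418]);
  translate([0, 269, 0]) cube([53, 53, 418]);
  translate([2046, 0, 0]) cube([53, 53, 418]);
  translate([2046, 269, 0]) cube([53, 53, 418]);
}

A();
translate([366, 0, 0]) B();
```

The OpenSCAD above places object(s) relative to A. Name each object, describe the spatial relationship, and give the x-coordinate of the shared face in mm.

A is an open box. B is a bench. The bench is against the open box's +x side, with their −y faces flush. The x-coordinate of the shared face is 366 mm.

The open box's +x face and the bench's −x face are both at x = 366 mm.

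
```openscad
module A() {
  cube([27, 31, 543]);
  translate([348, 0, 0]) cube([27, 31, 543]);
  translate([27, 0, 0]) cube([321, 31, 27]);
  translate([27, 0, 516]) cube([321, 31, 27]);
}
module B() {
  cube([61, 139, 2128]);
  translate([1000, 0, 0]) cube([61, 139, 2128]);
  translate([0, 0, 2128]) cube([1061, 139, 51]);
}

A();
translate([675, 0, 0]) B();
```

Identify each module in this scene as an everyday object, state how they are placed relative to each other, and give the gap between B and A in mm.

A is a picture frame. B is a door frame. The door frame is on the floor beside the picture frame on its +x side. The gap between the door frame and the picture frame is 300 mm.

The door frame's nearest face is 300 mm from the picture frame's +x face.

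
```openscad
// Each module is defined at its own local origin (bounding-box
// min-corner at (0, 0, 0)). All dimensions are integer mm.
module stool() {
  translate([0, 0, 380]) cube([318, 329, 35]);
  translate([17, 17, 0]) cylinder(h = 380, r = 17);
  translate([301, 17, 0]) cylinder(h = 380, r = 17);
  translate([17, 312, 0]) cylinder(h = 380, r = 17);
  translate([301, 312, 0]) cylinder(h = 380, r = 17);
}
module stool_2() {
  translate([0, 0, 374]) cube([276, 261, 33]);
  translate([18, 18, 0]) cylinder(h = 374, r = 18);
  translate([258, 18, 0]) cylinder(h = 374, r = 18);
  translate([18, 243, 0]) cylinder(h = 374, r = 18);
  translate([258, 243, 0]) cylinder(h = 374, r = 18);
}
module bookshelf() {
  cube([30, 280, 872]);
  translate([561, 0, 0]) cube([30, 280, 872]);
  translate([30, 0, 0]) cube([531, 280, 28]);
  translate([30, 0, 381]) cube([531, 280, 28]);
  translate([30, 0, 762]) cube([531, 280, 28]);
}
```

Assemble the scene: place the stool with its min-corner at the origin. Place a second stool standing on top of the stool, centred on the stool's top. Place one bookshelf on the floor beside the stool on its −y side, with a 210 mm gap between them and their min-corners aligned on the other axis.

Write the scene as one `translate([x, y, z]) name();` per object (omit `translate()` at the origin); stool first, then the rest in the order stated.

stool();
translate([21, 34, 415]) stool_2();
translate([0, -490, 0]) bookshelf();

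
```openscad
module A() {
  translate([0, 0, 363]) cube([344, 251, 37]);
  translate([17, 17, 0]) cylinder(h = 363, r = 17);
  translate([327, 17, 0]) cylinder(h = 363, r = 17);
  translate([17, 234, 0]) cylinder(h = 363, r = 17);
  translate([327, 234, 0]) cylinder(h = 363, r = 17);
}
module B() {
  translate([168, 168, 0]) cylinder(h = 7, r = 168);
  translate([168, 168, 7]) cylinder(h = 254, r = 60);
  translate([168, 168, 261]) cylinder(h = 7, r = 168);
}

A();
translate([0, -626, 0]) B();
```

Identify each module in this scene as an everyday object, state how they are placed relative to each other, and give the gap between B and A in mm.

A is a stool. B is a spool. The spool is on the floor beside the stool on its −y side. The gap between the spool and the stool is 290 mm.

The spool's nearest face is 290 mm from the stool's −y face.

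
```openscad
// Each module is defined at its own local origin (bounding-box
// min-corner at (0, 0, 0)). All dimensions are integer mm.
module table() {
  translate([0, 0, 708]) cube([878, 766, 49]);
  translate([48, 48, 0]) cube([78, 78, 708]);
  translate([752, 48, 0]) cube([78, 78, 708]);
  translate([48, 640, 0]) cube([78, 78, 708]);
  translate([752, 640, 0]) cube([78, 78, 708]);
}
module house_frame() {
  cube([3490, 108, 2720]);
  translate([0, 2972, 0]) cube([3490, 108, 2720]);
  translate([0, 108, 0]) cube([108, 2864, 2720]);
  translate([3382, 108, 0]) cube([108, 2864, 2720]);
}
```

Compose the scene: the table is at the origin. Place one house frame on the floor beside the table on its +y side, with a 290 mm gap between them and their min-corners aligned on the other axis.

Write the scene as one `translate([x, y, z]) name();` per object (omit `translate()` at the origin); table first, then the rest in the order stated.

table();
translate([0, 1056, 0]) house_frame();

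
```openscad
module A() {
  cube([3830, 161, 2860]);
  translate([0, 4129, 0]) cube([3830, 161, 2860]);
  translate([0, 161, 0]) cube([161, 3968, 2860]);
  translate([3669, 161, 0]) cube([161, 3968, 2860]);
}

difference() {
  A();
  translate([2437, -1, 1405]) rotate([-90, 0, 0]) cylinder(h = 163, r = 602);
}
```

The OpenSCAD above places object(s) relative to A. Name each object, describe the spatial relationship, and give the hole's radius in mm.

The subtracted cylinder has r = 602 mm.

A is a house frame. The house frame has a circular hole through its front wall. The hole's radius is 602 mm.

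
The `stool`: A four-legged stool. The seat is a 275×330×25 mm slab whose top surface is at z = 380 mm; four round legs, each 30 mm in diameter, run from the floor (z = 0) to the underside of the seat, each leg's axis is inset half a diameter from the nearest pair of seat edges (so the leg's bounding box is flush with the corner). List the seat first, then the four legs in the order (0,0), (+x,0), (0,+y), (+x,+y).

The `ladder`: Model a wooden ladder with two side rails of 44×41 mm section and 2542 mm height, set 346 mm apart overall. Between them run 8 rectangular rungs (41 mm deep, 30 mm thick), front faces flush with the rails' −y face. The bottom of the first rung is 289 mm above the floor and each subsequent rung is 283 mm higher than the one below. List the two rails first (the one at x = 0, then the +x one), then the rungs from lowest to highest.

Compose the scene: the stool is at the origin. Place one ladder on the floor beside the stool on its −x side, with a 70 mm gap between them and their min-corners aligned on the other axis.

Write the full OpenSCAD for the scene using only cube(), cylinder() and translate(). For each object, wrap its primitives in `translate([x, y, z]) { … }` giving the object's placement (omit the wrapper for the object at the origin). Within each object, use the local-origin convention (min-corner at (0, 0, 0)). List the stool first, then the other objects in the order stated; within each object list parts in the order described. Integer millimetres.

translate([0, 0, 355]) cube([275, 330, 25]);
translate([15, 15, 0]) cylinder(h = 355, r = 15);
translate([260, 15, 0]) cylinder(h = 355, r = 15);
translate([15, 315, 0]) cylinder(h = 355, r = 15);
translate([260, 315, 0]) cylinder(h = 355, r = 15);
translate([-416, 0, 0]) {
  cube([44, 41, 2542]);
  translate([302, 0, 0]) cube([44, 41, 2542]);
  translate([44, 0, 289]) cube([258, 41, 30]);
  translate([44, 0, 572]) cube([258, 41, 30]);
  translate([44, 0, 855]) cube([258, 41, 30]);
  translate([44, 0, 1138]) cube([258, 41, 30]);
  translate([44, 0, 1421]) cube([258, 41, 30]);
  translate([44, 0, 1704]) cube([258, 41, 30]);
  translate([44, 0, 1987]) cube([258, 41, 30]);
  translate([44, 0, 2270]) cube([258, 41, 30]);
}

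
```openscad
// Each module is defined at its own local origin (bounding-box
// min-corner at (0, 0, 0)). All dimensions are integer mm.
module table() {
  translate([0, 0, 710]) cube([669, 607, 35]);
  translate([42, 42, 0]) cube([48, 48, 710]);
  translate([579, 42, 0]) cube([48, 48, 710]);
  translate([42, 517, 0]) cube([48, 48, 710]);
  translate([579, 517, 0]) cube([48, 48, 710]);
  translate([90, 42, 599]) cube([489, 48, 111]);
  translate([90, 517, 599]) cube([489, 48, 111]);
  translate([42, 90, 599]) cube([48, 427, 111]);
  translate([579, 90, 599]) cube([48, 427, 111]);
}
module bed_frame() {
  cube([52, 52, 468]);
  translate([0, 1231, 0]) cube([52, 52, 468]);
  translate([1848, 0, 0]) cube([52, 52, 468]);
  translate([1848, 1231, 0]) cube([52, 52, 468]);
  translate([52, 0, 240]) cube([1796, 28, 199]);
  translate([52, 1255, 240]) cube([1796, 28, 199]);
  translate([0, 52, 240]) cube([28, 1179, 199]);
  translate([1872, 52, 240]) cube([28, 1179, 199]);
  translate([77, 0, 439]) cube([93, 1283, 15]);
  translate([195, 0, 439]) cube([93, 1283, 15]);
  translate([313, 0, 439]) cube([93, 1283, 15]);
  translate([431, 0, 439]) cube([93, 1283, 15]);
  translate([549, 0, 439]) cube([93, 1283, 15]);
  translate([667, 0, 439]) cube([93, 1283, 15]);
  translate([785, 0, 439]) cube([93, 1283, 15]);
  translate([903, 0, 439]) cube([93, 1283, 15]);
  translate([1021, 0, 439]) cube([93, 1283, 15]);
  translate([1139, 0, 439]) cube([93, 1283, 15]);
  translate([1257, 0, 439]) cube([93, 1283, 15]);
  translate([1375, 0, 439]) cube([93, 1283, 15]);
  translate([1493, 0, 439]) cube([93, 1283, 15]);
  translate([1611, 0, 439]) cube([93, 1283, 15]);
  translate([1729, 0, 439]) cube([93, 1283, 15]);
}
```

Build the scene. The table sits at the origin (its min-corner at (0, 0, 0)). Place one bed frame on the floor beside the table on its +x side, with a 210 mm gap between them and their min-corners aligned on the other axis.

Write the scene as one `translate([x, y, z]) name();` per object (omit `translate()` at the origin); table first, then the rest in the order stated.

table();
translate([879, 0, 0]) bed_frame();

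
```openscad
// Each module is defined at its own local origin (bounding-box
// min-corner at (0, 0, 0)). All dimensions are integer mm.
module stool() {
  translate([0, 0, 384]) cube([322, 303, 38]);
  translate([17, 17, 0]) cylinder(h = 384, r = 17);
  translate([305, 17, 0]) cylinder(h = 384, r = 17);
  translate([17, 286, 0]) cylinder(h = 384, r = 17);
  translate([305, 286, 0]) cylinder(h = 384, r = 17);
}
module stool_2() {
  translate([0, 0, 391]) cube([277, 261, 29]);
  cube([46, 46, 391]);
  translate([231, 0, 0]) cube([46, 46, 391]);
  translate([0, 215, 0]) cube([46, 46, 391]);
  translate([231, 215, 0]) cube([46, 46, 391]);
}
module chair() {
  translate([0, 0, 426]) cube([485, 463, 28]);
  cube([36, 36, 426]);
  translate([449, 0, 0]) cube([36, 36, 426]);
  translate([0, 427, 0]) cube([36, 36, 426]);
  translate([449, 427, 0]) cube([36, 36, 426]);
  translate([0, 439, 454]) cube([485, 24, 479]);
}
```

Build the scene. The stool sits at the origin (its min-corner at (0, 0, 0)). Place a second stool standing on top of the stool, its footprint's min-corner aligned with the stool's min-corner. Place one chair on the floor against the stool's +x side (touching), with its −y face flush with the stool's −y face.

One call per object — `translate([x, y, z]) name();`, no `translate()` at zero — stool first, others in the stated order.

stool();
translate([0, 0, 422]) stool_2();
translate([322, 0, 0]) chair();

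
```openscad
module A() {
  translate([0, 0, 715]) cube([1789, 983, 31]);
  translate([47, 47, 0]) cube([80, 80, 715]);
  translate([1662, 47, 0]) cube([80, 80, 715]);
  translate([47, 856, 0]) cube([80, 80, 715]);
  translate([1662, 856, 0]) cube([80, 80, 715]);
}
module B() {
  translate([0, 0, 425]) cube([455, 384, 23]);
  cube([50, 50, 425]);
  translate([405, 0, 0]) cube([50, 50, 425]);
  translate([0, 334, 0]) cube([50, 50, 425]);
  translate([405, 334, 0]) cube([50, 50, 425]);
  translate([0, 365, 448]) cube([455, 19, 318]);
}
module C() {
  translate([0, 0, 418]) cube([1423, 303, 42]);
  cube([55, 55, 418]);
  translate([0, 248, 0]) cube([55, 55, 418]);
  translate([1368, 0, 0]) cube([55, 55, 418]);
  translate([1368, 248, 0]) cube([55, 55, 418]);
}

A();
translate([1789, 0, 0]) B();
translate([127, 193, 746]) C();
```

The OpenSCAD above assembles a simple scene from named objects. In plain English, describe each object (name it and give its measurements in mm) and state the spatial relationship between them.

A is a rectangular dining table. The top is 1789×983×31 mm with its upper surface at z = 746 mm. It stands on four 80×80 mm square legs, each inset 47 mm from the nearest pair of top edges, running from the floor to the underside of the top.

B is a chair. The seat is a 455×384×23 mm slab with its top at z = 448 mm, on four 50×50 mm corner legs (flush with the seat edges, standing on z = 0). A flat backrest 19 mm thick, 318 mm tall, spans the full seat width and rises from the seat top along its +y edge, rear face flush with the rear of the seat.

C is a bench: a 1423×303 mm seat slab, 42 mm thick, top at z = 460 mm, on four 55×55 mm square legs flush with the seat corners and standing on z = 0.

The chair is against the table's +x side, with their −y faces flush. The bench is on top of the table.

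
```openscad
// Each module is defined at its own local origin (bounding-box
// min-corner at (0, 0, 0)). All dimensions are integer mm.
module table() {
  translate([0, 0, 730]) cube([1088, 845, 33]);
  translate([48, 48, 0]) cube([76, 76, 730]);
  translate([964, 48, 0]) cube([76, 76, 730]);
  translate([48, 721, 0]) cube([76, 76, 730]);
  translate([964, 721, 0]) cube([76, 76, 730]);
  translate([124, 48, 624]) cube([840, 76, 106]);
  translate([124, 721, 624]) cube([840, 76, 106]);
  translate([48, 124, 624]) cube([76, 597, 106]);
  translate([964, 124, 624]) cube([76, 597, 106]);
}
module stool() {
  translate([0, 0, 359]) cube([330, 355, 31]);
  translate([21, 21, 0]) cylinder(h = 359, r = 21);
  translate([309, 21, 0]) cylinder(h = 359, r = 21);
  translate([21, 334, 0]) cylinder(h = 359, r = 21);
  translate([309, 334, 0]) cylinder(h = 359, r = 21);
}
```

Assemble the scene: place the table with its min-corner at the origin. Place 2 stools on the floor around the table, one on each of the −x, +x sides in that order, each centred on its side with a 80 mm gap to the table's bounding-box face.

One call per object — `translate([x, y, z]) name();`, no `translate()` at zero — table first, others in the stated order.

table();
translate([-410, 245, 0]) stool();
translate([1168, 245, 0]) stool();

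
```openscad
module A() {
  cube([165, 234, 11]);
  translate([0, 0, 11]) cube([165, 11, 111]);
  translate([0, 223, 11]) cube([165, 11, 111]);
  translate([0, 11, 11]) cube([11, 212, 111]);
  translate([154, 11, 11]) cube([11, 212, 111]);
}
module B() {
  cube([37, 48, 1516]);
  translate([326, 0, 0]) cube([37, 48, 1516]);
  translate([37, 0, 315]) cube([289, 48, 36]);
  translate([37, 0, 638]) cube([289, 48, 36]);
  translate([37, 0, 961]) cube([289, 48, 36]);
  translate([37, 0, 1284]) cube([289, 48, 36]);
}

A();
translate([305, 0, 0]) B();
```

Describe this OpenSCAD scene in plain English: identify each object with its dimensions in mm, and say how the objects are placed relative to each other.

A is an open storage box with external size 165×234×122 mm and wall thickness 11 mm (the base is also 11 mm thick). The base covers the whole footprint; the four walls stand on the base, with the y-facing walls full-width and the x-facing walls fitting between their inner faces.

B is a straight ladder. Two 37×48 mm vertical rails, 1516 mm tall, stand 363 mm apart (outside-to-outside) with their front faces coplanar on the −y side. 4 rungs, each 48 mm deep and 36 mm tall, span between the inner faces of the rails, front faces flush with the rails. The lowest rung's underside is at z = 315 mm and rungs are spaced 323 mm apart (underside to underside).

The ladder is on the floor beside the open box on its +x side.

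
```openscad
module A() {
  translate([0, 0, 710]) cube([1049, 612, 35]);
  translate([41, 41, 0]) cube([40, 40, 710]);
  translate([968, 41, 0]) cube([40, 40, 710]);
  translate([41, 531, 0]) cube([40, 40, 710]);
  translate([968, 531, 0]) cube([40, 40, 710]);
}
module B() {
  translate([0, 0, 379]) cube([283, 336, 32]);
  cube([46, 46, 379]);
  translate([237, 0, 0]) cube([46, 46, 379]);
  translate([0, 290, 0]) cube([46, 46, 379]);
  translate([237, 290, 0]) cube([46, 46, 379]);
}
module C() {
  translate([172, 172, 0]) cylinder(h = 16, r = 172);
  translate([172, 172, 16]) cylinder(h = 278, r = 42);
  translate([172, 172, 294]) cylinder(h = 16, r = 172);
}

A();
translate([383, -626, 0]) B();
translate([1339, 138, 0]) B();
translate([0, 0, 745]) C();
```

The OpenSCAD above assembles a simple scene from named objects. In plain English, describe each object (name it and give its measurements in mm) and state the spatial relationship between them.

A is a table with a 1049×612 mm rectangular top, 35 mm thick, top surface at z = 745 mm, supported by four 40×40 mm square legs, each inset 41 mm from the nearest pair of top edges, running from the floor.

B is a four-legged stool. The seat is a 283×336×32 mm slab whose top surface is at z = 411 mm; four square legs, each 46×46 mm in cross-section, run from the floor (z = 0) to the underside of the seat, each flush with a corner of the seat.

C is a spool: two coaxial disc flanges of radius 172 mm and thickness 16 mm, joined by a core cylinder of radius 42 mm and height 278 mm. The lower flange rests on z = 0 and the three cylinders share a vertical axis.

Two stools sit around the table at the −y, +x sides. The spool is on top of the table.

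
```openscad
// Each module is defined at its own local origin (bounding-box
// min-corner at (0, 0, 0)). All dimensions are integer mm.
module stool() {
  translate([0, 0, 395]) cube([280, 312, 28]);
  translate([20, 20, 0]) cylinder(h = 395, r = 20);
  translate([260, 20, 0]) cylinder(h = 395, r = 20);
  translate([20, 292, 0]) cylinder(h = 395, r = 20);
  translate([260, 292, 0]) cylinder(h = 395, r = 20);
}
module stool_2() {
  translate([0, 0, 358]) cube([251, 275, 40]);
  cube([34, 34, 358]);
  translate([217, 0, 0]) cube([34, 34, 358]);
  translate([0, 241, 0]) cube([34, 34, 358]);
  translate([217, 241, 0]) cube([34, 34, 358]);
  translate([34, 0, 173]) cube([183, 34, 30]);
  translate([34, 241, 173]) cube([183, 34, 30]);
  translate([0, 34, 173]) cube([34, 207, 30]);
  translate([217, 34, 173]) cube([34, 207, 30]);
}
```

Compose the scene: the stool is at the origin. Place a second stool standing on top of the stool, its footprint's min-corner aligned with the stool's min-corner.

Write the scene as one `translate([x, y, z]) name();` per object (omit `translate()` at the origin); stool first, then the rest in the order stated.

stool();
translate([0, 0, 423]) stool_2();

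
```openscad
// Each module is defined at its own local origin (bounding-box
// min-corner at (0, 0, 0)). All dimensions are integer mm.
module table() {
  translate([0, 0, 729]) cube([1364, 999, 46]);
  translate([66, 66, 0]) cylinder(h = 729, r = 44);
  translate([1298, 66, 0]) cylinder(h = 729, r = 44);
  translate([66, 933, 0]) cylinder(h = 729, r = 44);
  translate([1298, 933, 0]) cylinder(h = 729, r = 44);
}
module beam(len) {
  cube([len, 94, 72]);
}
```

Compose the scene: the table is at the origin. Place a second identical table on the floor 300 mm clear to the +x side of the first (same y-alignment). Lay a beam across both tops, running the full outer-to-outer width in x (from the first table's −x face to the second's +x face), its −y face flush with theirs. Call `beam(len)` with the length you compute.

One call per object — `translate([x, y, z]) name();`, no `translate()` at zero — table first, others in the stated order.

table();
translate([1664, 0, 0]) table();
translate([0, 0, 775]) beam(3028);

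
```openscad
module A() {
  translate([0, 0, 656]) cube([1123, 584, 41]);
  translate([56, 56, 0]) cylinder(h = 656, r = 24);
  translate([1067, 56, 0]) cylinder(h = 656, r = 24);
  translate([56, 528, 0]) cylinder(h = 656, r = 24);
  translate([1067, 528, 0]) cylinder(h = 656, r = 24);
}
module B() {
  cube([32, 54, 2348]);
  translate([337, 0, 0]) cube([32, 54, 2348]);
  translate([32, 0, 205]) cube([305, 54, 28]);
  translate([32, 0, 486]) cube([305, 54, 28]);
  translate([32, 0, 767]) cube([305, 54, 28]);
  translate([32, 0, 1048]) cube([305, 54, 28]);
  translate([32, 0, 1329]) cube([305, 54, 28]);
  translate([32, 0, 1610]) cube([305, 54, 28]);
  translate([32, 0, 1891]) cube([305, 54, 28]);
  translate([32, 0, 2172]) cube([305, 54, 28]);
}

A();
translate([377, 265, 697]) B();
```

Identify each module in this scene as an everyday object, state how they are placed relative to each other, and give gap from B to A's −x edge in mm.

A is a table. B is a ladder. The ladder is on top of the table, centred. The gap from the ladder to the table's −x edge is 377 mm.

The ladder's min-x is at 377; the table's min-x is 0; gap = 377 mm.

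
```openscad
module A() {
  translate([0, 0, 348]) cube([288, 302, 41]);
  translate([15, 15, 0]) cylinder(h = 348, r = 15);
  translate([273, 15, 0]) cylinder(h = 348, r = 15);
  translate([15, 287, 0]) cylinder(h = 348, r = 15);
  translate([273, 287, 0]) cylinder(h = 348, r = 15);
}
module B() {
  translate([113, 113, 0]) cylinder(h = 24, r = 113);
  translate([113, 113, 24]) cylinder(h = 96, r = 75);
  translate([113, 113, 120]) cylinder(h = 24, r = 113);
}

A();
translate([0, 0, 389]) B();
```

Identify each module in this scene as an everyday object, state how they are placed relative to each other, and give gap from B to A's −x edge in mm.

The spool's min-x is at 0; the stool's min-x is 0; gap = 0 mm.

A is a stool. B is a spool. The spool is on top of the stool. The gap from the spool to the stool's −x edge is 0 mm.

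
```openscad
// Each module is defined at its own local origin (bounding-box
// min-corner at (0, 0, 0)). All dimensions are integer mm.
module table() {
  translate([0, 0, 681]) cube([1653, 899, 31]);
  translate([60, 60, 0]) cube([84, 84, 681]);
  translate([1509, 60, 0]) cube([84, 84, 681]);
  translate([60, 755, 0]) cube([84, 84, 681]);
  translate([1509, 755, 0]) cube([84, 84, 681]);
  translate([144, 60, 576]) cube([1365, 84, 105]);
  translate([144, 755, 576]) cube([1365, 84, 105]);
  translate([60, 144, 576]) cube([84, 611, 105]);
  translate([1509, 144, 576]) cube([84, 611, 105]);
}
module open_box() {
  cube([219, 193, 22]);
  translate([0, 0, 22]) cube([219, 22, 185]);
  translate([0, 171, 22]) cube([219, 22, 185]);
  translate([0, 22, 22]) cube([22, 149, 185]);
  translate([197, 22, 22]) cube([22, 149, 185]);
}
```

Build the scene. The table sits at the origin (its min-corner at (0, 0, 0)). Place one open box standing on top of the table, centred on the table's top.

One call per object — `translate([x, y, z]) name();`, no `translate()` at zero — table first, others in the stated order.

table();
translate([717, 353, 712]) open_box();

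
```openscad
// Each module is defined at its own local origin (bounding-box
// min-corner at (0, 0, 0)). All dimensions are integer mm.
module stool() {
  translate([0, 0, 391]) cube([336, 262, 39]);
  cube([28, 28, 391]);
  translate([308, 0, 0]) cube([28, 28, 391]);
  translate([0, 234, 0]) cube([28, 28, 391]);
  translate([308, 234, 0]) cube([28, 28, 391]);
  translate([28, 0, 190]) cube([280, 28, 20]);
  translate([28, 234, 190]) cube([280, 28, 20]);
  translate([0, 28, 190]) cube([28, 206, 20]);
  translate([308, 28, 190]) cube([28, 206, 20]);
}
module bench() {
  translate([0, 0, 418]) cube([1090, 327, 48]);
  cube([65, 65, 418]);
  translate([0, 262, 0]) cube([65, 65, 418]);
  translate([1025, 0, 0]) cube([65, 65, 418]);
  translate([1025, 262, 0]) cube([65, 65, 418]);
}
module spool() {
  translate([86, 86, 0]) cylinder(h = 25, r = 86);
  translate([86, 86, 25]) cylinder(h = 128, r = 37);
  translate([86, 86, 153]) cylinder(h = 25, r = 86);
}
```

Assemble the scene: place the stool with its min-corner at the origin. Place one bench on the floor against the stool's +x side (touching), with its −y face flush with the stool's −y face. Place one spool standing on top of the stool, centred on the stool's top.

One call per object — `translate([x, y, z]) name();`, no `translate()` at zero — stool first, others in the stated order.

stool();
translate([336, 0, 0]) bench();
translate([82, 45, 430]) spool();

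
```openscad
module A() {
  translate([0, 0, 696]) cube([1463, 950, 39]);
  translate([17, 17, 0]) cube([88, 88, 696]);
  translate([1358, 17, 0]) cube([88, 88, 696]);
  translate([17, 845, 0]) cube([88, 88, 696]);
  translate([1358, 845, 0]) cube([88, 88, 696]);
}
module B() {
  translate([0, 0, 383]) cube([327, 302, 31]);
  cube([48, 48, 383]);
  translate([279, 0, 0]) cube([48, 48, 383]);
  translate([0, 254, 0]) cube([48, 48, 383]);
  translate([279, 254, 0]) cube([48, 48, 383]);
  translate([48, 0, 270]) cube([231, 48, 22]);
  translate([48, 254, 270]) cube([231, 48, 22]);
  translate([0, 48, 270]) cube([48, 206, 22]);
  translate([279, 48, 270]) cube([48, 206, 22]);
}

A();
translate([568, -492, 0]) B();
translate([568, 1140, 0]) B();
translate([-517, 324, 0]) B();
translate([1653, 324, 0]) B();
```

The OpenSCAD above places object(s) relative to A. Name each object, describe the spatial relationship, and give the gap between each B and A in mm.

Each stool's nearest face is 190 mm from the table's bounding box.

A is a table. B is a stool. Four stools sit around the table at the −y, +y, −x, +x sides. The gap between each stool and the table is 190 mm.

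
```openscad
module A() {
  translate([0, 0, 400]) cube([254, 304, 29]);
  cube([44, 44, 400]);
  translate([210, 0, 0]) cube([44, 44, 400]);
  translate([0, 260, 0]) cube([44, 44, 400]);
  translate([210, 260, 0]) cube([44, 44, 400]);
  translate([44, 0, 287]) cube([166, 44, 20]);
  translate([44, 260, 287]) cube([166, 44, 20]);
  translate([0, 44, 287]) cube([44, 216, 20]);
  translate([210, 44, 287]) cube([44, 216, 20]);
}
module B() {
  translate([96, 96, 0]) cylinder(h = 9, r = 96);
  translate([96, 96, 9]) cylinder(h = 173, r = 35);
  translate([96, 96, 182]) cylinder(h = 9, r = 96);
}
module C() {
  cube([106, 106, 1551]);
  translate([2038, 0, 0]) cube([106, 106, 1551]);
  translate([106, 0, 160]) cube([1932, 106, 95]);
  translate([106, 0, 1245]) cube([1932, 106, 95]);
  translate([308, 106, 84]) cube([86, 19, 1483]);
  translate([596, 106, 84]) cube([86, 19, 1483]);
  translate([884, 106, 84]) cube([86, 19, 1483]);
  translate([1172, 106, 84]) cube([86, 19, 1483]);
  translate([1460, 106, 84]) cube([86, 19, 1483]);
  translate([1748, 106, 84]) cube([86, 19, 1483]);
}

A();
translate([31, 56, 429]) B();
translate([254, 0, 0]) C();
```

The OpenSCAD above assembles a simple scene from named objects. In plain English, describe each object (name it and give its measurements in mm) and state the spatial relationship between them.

A is a simple wooden stool: a rectangular seat 254 mm (x) by 304 mm (y), 29 mm thick, top face at z = 429 mm, on four square legs, each 44×44 mm in cross-section. The legs rest on z = 0, each flush with a corner of the seat. Four stretchers, 44 mm wide and 20 mm tall, connect adjacent legs with their undersides at z = 287 mm, each running between the inner faces of the legs it joins and aligned with the legs' outer faces on the other axis.

B is a spool: two coaxial disc flanges of radius 96 mm and thickness 9 mm, joined by a core cylinder of radius 35 mm and height 173 mm. The lower flange rests on z = 0 and the three cylinders share a vertical axis.

C is a fence section. Two 106×106 mm posts, 1551 mm tall, stand on the floor with a clear span of 1932 mm between their inner faces. Two horizontal rails of 106×95 mm section span the gap between the posts with their undersides at z = 160 mm and z = 1245 mm, flush with the posts' −y face. 6 pickets, each 86 mm wide, 19 mm thick and 1483 mm tall, are fixed to the +y face of the rails with their bottoms at z = 84 mm, evenly spaced across the span with equal gaps (rounded down to the nearest mm) at the −x end and between each pair — any rounding remainder accumulates at the +x end.

The spool is on top of the stool, centred. The fence section is against the stool's +x side, with their −y faces flush.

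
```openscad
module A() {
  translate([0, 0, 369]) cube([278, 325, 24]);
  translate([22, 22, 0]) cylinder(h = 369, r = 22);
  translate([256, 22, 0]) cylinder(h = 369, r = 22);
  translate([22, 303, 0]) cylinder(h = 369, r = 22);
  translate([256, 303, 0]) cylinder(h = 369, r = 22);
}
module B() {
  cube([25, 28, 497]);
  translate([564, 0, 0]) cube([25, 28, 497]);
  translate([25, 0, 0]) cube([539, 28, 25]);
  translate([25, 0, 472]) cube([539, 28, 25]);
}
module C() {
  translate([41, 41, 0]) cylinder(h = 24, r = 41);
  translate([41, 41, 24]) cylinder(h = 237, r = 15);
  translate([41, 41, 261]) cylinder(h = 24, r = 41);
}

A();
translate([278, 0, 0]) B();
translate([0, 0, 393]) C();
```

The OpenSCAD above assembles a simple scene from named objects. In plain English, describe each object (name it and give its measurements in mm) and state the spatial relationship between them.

A is a four-legged stool. The seat is 278×325 mm, 24 mm thick, top at z = 393 mm. It stands on four round legs, each 44 mm in diameter, from z = 0 to the seat underside, each leg's axis is inset half a diameter from the nearest pair of seat edges (so the leg's bounding box is flush with the corner).

B is a picture frame with a 539×447 mm rectangular opening (x by z) and a uniform 25 mm border on every side. Frame depth is 28 mm along y. It is built from two vertical stiles running the full outside height and two horizontal rails spanning the gap between the stiles.

C is a spool: two coaxial disc flanges of radius 41 mm and thickness 24 mm, joined by a core cylinder of radius 15 mm and height 237 mm. The lower flange rests on z = 0 and the three cylinders share a vertical axis.

The picture frame is against the stool's +x side, with their −y faces flush. The spool is on top of the stool.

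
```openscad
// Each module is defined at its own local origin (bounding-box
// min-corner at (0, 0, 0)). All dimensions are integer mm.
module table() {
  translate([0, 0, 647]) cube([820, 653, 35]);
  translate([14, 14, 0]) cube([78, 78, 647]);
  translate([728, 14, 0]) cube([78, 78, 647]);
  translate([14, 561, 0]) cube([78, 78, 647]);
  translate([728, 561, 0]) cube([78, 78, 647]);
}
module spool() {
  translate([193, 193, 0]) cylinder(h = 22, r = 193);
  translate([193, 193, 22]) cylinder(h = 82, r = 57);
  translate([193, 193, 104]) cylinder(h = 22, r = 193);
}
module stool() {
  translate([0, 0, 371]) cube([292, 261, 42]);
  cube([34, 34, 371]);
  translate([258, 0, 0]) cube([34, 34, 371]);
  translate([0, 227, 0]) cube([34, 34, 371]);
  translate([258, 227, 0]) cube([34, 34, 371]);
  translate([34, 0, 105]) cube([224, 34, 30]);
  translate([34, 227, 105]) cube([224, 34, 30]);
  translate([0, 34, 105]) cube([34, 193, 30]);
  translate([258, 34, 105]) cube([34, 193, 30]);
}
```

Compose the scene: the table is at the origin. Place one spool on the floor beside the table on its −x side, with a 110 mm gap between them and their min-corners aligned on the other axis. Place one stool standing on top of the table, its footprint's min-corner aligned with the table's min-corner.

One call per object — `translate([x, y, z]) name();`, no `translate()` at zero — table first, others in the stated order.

table();
translate([-496, 0, 0]) spool();
translate([0, 0, 682]) stool();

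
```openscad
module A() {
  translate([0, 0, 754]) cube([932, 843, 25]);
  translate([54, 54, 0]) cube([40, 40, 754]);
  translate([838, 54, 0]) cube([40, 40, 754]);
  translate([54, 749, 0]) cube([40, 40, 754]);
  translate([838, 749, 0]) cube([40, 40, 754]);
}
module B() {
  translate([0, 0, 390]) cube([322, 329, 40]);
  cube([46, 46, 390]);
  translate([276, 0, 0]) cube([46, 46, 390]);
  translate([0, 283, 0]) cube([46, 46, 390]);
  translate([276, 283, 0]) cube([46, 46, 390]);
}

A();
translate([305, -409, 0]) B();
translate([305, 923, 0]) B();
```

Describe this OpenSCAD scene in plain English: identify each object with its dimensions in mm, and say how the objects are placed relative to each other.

A is a table with a 932×843 mm rectangular top, 25 mm thick, top surface at z = 779 mm, supported by four 40×40 mm square legs, each inset 54 mm from the nearest pair of top edges, running from the floor.

B is a simple wooden stool: a rectangular seat 322 mm (x) by 329 mm (y), 40 mm thick, top face at z = 430 mm, on four square legs, each 46×46 mm in cross-section. The legs rest on z = 0, each flush with a corner of the seat.

Two stools sit around the table at the −y, +y sides.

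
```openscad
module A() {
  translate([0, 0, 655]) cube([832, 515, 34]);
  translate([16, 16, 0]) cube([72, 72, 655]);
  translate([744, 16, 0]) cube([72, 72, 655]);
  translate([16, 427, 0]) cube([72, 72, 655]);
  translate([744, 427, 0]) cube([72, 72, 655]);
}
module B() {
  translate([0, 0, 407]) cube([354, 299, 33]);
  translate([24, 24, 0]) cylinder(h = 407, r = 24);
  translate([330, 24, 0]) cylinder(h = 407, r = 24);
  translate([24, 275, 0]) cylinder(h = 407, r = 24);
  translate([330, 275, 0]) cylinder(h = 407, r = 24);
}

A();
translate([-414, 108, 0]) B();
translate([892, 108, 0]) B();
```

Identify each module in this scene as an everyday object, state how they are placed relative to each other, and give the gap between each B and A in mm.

Each stool's nearest face is 60 mm from the table's bounding box.

A is a table. B is a stool. Two stools sit around the table at the −x, +x sides. The gap between each stool and the table is 60 mm.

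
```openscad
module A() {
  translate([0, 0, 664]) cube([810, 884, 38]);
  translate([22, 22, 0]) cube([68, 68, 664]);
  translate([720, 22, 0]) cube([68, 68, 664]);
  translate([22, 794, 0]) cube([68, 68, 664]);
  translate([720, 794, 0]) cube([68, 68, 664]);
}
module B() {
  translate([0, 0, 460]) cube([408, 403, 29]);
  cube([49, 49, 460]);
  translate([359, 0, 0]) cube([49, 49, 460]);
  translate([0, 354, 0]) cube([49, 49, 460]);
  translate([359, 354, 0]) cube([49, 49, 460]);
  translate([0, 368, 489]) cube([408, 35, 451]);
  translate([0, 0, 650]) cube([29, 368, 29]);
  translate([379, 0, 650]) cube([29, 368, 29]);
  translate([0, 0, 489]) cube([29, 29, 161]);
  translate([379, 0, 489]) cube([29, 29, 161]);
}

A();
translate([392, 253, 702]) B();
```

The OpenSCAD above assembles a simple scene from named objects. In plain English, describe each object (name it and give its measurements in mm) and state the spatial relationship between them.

A is a table with a 810×884 mm rectangular top, 38 mm thick, top surface at z = 702 mm, supported by four 68×68 mm square legs, each inset 22 mm from the nearest pair of top edges, running from the floor.

B is a chair: 408×403 mm seat, 29 mm thick, top at z = 489 mm, on four 49 mm square corner legs flush with the seat edges. A 35 mm thick backrest slab spans the full seat width, extending 451 mm above the seat top, its back face flush with the seat's +y edge. Two armrests of 29×29 mm section run along each side from the seat's front edge to the front of the backrest, top faces 190 mm above the seat top and outer faces flush with the seat's x-edges; a 29×29 mm post under the front of each armrest stands on the seat at the front corner.

The chair is on top of the table.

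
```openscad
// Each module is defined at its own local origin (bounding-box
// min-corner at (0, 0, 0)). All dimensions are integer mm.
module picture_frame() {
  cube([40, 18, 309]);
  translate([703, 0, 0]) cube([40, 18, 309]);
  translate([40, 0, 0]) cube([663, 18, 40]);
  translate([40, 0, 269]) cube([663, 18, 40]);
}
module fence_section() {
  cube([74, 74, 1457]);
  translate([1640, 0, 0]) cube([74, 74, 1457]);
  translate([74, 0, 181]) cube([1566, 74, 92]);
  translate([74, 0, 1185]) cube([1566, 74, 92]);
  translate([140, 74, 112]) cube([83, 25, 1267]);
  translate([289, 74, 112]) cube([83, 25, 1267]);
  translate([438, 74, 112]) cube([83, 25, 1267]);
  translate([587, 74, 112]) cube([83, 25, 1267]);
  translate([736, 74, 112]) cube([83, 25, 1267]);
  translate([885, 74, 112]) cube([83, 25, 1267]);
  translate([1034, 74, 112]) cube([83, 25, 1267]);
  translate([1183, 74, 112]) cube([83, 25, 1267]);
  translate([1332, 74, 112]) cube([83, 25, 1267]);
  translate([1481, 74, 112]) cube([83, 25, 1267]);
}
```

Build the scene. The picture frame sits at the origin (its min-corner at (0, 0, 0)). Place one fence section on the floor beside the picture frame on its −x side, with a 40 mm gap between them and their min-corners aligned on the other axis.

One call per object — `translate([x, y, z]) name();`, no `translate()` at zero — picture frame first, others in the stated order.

picture_frame();
translate([-1754, 0, 0]) fence_section();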